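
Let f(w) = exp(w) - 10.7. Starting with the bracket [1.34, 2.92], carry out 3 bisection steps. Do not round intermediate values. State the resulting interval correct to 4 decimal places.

f(1.340000) = -6.880956, f(2.920000) = 7.841287 (opposite signs)
step 1: m = 2.130000, f(m) = -2.285133 < 0 → root in [2.130000, 2.920000]
step 2: m = 2.525000, f(m) = 1.790895 > 0 → root in [2.130000, 2.525000]
step 3: m = 2.327500, f(m) = -0.447721 < 0 → root in [2.327500, 2.525000]

[2.3275, 2.5250]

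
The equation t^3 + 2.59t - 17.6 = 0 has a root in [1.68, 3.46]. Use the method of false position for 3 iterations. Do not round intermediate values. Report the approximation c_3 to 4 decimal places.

2.2432

f(1.680000) = -8.507168, f(3.460000) = 32.783136
step 1: c = 2.046739, f(c) = -3.724871 < 0 → new bracket [2.046739, 3.460000]
step 2: c = 2.190932, f(c) = -1.408606 < 0 → new bracket [2.190932, 3.460000]
step 3: c = 2.243214, f(c) = -0.502195 < 0 → new bracket [2.243214, 3.460000]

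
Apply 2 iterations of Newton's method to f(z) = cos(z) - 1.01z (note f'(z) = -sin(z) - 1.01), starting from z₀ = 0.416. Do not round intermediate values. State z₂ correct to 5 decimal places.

z_0 = 0.416000: f = 0.494553, f' = -1.414105 → z_1 = 0.416000 - (0.494553)/(-1.414105) = 0.765728
z_1 = 0.765728: f = -0.052508, f' = -1.703062 → z_2 = 0.765728 - (-0.052508)/(-1.703062) = 0.734897

0.73490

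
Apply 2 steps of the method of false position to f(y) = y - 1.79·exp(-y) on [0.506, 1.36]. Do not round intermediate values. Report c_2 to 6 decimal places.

False-position update: c = (a·f(b) − b·f(a))/(f(b) − f(a)); replace the endpoint whose sign matches f(c).
f(0.506000) = -0.573195, f(1.360000) = 0.900577
step 1: c = 0.838147, f(c) = 0.063951 > 0 → new bracket [0.506000, 0.838147]
step 2: c = 0.804809, f(c) = 0.004368 > 0 → new bracket [0.506000, 0.804809]

0.804809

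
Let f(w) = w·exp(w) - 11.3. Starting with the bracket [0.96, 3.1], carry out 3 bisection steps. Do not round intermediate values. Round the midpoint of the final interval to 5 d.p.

1.89625

f(0.960000) = -8.792771, f(3.100000) = 57.513649 (opposite signs)
step 1: m = 2.030000, f(m) = 4.156595 > 0 → root in [0.960000, 2.030000]
step 2: m = 1.495000, f(m) = -4.633292 < 0 → root in [1.495000, 2.030000]
step 3: m = 1.762500, f(m) = -1.029936 < 0 → root in [1.762500, 2.030000]
Midpoint of [1.762500, 2.030000] = 1.896250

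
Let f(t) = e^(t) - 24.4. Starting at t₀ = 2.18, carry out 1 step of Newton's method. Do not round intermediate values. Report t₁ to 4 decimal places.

f'(t) = e^(t)
t_0 = 2.180000: f = -15.553694, f' = 8.846306 → t_1 = 2.180000 - (-15.553694)/(8.846306) = 3.938213

3.9382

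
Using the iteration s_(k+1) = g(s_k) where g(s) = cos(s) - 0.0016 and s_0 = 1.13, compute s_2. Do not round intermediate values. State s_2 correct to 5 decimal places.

s_1 = g(1.130000) = 0.425060
s_2 = g(0.425060) = 0.909414

0.90941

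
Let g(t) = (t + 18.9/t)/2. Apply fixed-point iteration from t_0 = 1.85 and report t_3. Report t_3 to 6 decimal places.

t_1 = g(1.850000) = 6.033108
t_2 = g(6.033108) = 4.582911
t_3 = g(4.582911) = 4.353464

4.353464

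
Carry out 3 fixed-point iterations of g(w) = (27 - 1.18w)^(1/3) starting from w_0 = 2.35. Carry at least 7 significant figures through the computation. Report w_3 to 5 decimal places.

2.86903

w_1 = g(2.350000) = 2.893565
w_2 = g(2.893565) = 2.867801
w_3 = g(2.867801) = 2.869032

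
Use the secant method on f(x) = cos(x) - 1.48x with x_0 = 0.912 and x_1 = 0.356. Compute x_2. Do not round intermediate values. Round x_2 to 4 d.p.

0.5548

f(x_0) = -0.737594, f(x_1) = 0.410418
x_2 = 0.356000 - (0.410418)·(0.356000 - 0.912000)/(0.410418 - (-0.737594)) = 0.554772; f(x_2) = 0.028958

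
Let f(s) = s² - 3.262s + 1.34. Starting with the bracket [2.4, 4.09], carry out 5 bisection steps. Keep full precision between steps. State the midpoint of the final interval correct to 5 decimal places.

2.79609

f(2.400000) = -0.728800, f(4.090000) = 4.726520 (opposite signs)
step 1: m = 3.245000, f(m) = 1.284835 > 0 → root in [2.400000, 3.245000]
step 2: m = 2.822500, f(m) = 0.099511 > 0 → root in [2.400000, 2.822500]
step 3: m = 2.611250, f(m) = -0.359271 < 0 → root in [2.611250, 2.822500]
step 4: m = 2.716875, f(m) = -0.141036 < 0 → root in [2.716875, 2.822500]
step 5: m = 2.769687, f(m) = -0.023552 < 0 → root in [2.769687, 2.822500]
Midpoint of [2.769687, 2.822500] = 2.796094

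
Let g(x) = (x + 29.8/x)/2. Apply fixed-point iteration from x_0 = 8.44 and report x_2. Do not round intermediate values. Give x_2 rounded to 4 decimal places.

5.4821

x_1 = g(8.440000) = 5.985403
x_2 = g(5.985403) = 5.482091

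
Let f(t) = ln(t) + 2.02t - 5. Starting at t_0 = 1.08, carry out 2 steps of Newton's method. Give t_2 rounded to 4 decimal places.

2.1060

f'(t) = 1/t + 2.02
t_0 = 1.080000: f = -2.741439, f' = 2.945926 → t_1 = 1.080000 - (-2.741439)/(2.945926) = 2.010587
t_1 = 2.010587: f = -0.240189, f' = 2.517367 → t_2 = 2.010587 - (-0.240189)/(2.517367) = 2.105999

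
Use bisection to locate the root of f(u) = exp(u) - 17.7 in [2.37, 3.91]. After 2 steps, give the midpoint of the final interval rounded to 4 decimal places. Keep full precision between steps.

2.9475

f(2.370000) = -7.002608, f(3.910000) = 32.198952 (opposite signs)
step 1: m = 3.140000, f(m) = 5.403867 > 0 → root in [2.370000, 3.140000]
step 2: m = 2.755000, f(m) = -1.978959 < 0 → root in [2.755000, 3.140000]
Midpoint of [2.755000, 3.140000] = 2.947500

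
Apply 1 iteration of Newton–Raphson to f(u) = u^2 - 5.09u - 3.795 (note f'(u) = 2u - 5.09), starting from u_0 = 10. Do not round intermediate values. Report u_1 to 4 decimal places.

u_0 = 10.000000: f = 45.305000, f' = 14.910000 → u_1 = 10.000000 - (45.305000)/(14.910000) = 6.961435

6.9614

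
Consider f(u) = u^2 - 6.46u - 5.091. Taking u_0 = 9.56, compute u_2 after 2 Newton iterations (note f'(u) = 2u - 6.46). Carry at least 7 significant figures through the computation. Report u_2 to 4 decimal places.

7.1932

u_0 = 9.560000: f = 24.545000, f' = 12.660000 → u_1 = 9.560000 - (24.545000)/(12.660000) = 7.621216
u_1 = 7.621216: f = 3.758882, f' = 8.782433 → u_2 = 7.621216 - (3.758882)/(8.782433) = 7.193216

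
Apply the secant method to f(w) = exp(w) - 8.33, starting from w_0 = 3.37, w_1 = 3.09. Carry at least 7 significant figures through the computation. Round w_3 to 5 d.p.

Secant update: w_(k+1) = w_k − f(w_k)·(w_k − w_(k-1))/(f(w_k) − f(w_(k-1))).
f(w_0) = 20.748527, f(w_1) = 13.647078
w_2 = 3.090000 - (13.647078)·(3.090000 - 3.370000)/(13.647078 - (20.748527)) = 2.551915; f(w_2) = 4.501655
w_3 = 2.551915 - (4.501655)·(2.551915 - 3.090000)/(4.501655 - (13.647078)) = 2.287053; f(w_3) = 1.515884

2.28705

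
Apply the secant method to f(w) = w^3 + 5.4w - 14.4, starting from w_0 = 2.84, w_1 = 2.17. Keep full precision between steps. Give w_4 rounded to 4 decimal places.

f(w_0) = 23.842304, f(w_1) = 7.536313
w_2 = 2.170000 - (7.536313)·(2.170000 - 2.840000)/(7.536313 - (23.842304)) = 1.860339; f(w_2) = 2.084205
w_3 = 1.860339 - (2.084205)·(1.860339 - 2.170000)/(2.084205 - (7.536313)) = 1.741963; f(w_3) = 0.292478
w_4 = 1.741963 - (0.292478)·(1.741963 - 1.860339)/(0.292478 - (2.084205)) = 1.722640; f(w_4) = 0.014169

1.7226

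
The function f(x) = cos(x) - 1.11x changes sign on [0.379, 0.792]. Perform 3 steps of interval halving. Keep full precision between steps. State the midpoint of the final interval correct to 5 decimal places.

f(0.379000) = 0.508345, f(0.792000) = -0.176697 (opposite signs)
step 1: m = 0.585500, f(m) = 0.183531 > 0 → root in [0.585500, 0.792000]
step 2: m = 0.688750, f(m) = 0.007529 > 0 → root in [0.688750, 0.792000]
step 3: m = 0.740375, f(m) = -0.083601 < 0 → root in [0.688750, 0.740375]
Midpoint of [0.688750, 0.740375] = 0.714562

0.71456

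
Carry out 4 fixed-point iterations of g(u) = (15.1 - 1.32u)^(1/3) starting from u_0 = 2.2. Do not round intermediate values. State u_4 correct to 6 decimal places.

2.293989

u_1 = g(2.200000) = 2.301826
u_2 = g(2.301826) = 2.293339
u_3 = g(2.293339) = 2.294048
u_4 = g(2.294048) = 2.293989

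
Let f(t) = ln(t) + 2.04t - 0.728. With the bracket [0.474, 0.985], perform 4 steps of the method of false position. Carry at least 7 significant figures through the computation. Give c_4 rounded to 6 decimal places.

f(0.474000) = -0.507588, f(0.985000) = 1.266286
step 1: c = 0.620221, f(c) = 0.059571 > 0 → new bracket [0.474000, 0.620221]
step 2: c = 0.604863, f(c) = 0.003166 > 0 → new bracket [0.474000, 0.604863]
step 3: c = 0.604051, f(c) = 0.000169 > 0 → new bracket [0.474000, 0.604051]
step 4: c = 0.604008, f(c) = 0.000009 > 0 → new bracket [0.474000, 0.604008]

0.604008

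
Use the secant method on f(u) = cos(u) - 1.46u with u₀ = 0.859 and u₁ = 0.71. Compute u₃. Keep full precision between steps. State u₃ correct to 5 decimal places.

0.57502

f(u_0) = -0.600945, f(u_1) = -0.278238
u_2 = 0.710000 - (-0.278238)·(0.710000 - 0.859000)/(-0.278238 - (-0.600945)) = 0.581532; f(u_2) = -0.013415
u_3 = 0.581532 - (-0.013415)·(0.581532 - 0.710000)/(-0.013415 - (-0.278238)) = 0.575024; f(u_3) = -0.000357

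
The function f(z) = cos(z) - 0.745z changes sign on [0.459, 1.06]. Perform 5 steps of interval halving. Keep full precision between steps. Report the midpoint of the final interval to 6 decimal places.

f(0.459000) = 0.554541, f(1.060000) = -0.300828 (opposite signs)
step 1: m = 0.759500, f(m) = 0.159353 > 0 → root in [0.759500, 1.060000]
step 2: m = 0.909750, f(m) = -0.063821 < 0 → root in [0.759500, 0.909750]
step 3: m = 0.834625, f(m) = 0.049660 > 0 → root in [0.834625, 0.909750]
step 4: m = 0.872188, f(m) = -0.006627 < 0 → root in [0.834625, 0.872188]
step 5: m = 0.853406, f(m) = 0.021633 > 0 → root in [0.853406, 0.872188]
Midpoint of [0.853406, 0.872188] = 0.862797

0.862797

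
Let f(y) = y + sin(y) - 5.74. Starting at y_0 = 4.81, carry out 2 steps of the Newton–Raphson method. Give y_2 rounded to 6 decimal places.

6.002411

Newton update: y ← y − f(y)/f'(y).
f'(y) = 1 + cos(y)
y_0 = 4.810000: f = -1.925240, f' = 1.097456 → y_1 = 4.810000 - (-1.925240)/(1.097456) = 6.564275
y_1 = 6.564275: f = 1.101678, f' = 1.960754 → y_2 = 6.564275 - (1.101678)/(1.960754) = 6.002411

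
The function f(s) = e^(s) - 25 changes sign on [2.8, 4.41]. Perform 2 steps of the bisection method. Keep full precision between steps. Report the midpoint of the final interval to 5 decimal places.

f(2.800000) = -8.555353, f(4.410000) = 57.269464 (opposite signs)
step 1: m = 3.605000, f(m) = 11.781684 > 0 → root in [2.800000, 3.605000]
step 2: m = 3.202500, f(m) = -0.406062 < 0 → root in [3.202500, 3.605000]
Midpoint of [3.202500, 3.605000] = 3.403750

3.40375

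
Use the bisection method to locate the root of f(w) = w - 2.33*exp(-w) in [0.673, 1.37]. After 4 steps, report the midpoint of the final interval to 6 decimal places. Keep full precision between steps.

0.912594

f(0.673000) = -0.515710, f(1.370000) = 0.777931 (opposite signs)
step 1: m = 1.021500, f(m) = 0.182573 > 0 → root in [0.673000, 1.021500]
step 2: m = 0.847250, f(m) = -0.151369 < 0 → root in [0.847250, 1.021500]
step 3: m = 0.934375, f(m) = 0.019078 > 0 → root in [0.847250, 0.934375]
step 4: m = 0.890813, f(m) = -0.065238 < 0 → root in [0.890813, 0.934375]
Midpoint of [0.890813, 0.934375] = 0.912594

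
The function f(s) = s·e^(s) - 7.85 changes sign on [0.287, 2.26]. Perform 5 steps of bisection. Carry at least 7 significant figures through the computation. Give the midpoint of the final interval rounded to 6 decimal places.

1.612609

f(0.287000) = -7.467594, f(2.260000) = 13.807782 (opposite signs)
step 1: m = 1.273500, f(m) = -3.299355 < 0 → root in [1.273500, 2.260000]
step 2: m = 1.766750, f(m) = 2.488675 > 0 → root in [1.273500, 1.766750]
step 3: m = 1.520125, f(m) = -0.898777 < 0 → root in [1.520125, 1.766750]
step 4: m = 1.643437, f(m) = 0.651372 > 0 → root in [1.520125, 1.643437]
step 5: m = 1.581781, f(m) = -0.156831 < 0 → root in [1.581781, 1.643437]
Midpoint of [1.581781, 1.643437] = 1.612609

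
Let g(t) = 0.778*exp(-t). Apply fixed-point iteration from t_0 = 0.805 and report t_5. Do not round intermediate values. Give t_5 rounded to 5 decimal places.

0.47353

t_1 = g(0.805000) = 0.347834
t_2 = g(0.347834) = 0.549436
t_3 = g(0.549436) = 0.449120
t_4 = g(0.449120) = 0.496511
t_5 = g(0.496511) = 0.473530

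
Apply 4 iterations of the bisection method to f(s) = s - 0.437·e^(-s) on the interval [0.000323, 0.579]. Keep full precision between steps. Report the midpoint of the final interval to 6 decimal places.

0.307745

f(0.000323) = -0.436536, f(0.579000) = 0.334080 (opposite signs)
step 1: m = 0.289661, f(m) = -0.037440 < 0 → root in [0.289661, 0.579000]
step 2: m = 0.434331, f(m) = 0.151287 > 0 → root in [0.289661, 0.434331]
step 3: m = 0.361996, f(m) = 0.057720 > 0 → root in [0.289661, 0.361996]
step 4: m = 0.325829, f(m) = 0.010346 > 0 → root in [0.289661, 0.325829]
Midpoint of [0.289661, 0.325829] = 0.307745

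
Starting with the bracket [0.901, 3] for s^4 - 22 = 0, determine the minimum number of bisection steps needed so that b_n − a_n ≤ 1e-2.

8

Initial width b − a = 3 − 0.901 = 2.099000.
After n steps the width is (b−a)/2^n; need (b−a)/2^n ≤ 1e-2.
So n ≥ log₂(2.099000/1e-2) = log₂(209.9000) ≈ 7.7136.
Hence n = 8.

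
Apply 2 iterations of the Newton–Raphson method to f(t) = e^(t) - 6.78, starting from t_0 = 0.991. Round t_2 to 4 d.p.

2.0600

Newton update: t ← t − f(t)/f'(t).
f'(t) = e^(t)
t_0 = 0.991000: f = -4.086073, f' = 2.693927 → t_1 = 0.991000 - (-4.086073)/(2.693927) = 2.507772
t_1 = 2.507772: f = 5.497544, f' = 12.277544 → t_2 = 2.507772 - (5.497544)/(12.277544) = 2.060000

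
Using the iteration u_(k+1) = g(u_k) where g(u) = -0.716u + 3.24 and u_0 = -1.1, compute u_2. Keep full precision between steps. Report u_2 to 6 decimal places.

0.356238

u_1 = g(-1.100000) = 4.027600
u_2 = g(4.027600) = 0.356238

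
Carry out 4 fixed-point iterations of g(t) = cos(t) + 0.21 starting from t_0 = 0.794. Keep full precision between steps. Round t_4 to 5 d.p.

t_1 = g(0.794000) = 0.910998
t_2 = g(0.910998) = 0.822957
t_3 = g(0.822957) = 0.890056
t_4 = g(0.890056) = 0.839369

0.83937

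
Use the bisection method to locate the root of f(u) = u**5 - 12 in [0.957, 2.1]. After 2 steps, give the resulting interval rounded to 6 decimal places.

f(0.957000) = -11.197288, f(2.100000) = 28.841010 (opposite signs)
step 1: m = 1.528500, f(m) = -3.656904 < 0 → root in [1.528500, 2.100000]
step 2: m = 1.814250, f(m) = 7.655571 > 0 → root in [1.528500, 1.814250]

[1.528500, 1.814250]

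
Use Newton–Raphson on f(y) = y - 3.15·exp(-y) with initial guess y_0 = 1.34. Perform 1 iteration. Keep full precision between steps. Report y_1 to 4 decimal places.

Newton update: y ← y − f(y)/f'(y).
f'(y) = 1 + 3.15·exp(-y)
y_0 = 1.340000: f = 0.515186, f' = 1.824814 → y_1 = 1.340000 - (0.515186)/(1.824814) = 1.057677

1.0577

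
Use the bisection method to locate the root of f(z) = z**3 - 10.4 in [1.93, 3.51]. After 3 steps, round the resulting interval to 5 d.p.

[2.12750, 2.32500]

f(1.930000) = -3.210943, f(3.510000) = 32.843551 (opposite signs)
step 1: m = 2.720000, f(m) = 9.723648 > 0 → root in [1.930000, 2.720000]
step 2: m = 2.325000, f(m) = 2.168078 > 0 → root in [1.930000, 2.325000]
step 3: m = 2.127500, f(m) = -0.770390 < 0 → root in [2.127500, 2.325000]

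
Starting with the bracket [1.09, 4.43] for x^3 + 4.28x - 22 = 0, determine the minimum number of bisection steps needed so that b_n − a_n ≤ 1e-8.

29

Initial width b − a = 4.43 − 1.09 = 3.340000.
After n steps the width is (b−a)/2^n; need (b−a)/2^n ≤ 1e-8.
So n ≥ log₂(3.340000/1e-8) = log₂(334000000.0000) ≈ 28.3153.
Hence n = 29.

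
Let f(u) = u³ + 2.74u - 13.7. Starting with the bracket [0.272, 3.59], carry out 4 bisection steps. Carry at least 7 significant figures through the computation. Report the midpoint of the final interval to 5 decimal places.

f(0.272000) = -12.934596, f(3.590000) = 42.404879 (opposite signs)
step 1: m = 1.931000, f(m) = -1.208823 < 0 → root in [1.931000, 3.590000]
step 2: m = 2.760500, f(m) = 14.899774 > 0 → root in [1.931000, 2.760500]
step 3: m = 2.345750, f(m) = 5.634945 > 0 → root in [1.931000, 2.345750]
step 4: m = 2.138375, f(m) = 1.937183 > 0 → root in [1.931000, 2.138375]
Midpoint of [1.931000, 2.138375] = 2.034687

2.03469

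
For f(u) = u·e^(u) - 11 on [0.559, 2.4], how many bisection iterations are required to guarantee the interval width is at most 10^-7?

Initial width b − a = 2.4 − 0.559 = 1.841000.
After n steps the width is (b−a)/2^n; need (b−a)/2^n ≤ 10^-7.
So n ≥ log₂(1.841000/10^-7) = log₂(18410000.0000) ≈ 24.1340.
Hence n = 25.

25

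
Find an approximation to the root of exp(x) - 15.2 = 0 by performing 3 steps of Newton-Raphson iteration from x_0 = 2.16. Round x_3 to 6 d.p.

Newton update: x ← x − f(x)/f'(x).
f'(x) = exp(x)
x_0 = 2.160000: f = -6.528862, f' = 8.671138 → x_1 = 2.160000 - (-6.528862)/(8.671138) = 2.912942
x_1 = 2.912942: f = 3.210881, f' = 18.410881 → x_2 = 2.912942 - (3.210881)/(18.410881) = 2.738541
x_2 = 2.738541: f = 0.264400, f' = 15.464400 → x_3 = 2.738541 - (0.264400)/(15.464400) = 2.721443

2.721443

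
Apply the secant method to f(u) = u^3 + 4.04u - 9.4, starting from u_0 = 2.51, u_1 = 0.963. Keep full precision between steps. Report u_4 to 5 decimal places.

1.49256

f(u_0) = 16.553651, f(u_1) = -4.616424
u_2 = 0.963000 - (-4.616424)·(0.963000 - 2.510000)/(-4.616424 - (16.553651)) = 1.300344; f(u_2) = -1.947862
u_3 = 1.300344 - (-1.947862)·(1.300344 - 0.963000)/(-1.947862 - (-4.616424)) = 1.546582; f(u_3) = 0.547486
u_4 = 1.546582 - (0.547486)·(1.546582 - 1.300344)/(0.547486 - (-1.947862)) = 1.492557; f(u_4) = -0.045063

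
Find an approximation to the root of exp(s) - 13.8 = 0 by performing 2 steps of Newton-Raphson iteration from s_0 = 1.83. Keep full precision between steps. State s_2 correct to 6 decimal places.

2.701386

Newton update: s ← s − f(s)/f'(s).
f'(s) = exp(s)
s_0 = 1.830000: f = -7.566113, f' = 6.233887 → s_1 = 1.830000 - (-7.566113)/(6.233887) = 3.043707
s_1 = 3.043707: f = 7.182888, f' = 20.982888 → s_2 = 3.043707 - (7.182888)/(20.982888) = 2.701386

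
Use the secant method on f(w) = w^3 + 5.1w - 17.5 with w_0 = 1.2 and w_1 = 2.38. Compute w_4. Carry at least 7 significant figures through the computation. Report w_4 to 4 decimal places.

1.9592

f(w_0) = -9.652000, f(w_1) = 8.119272
w_2 = 2.380000 - (8.119272)·(2.380000 - 1.200000)/(8.119272 - (-9.652000)) = 1.840886; f(w_2) = -1.872974
w_3 = 1.840886 - (-1.872974)·(1.840886 - 2.380000)/(-1.872974 - (8.119272)) = 1.941939; f(w_3) = -0.272812
w_4 = 1.941939 - (-0.272812)·(1.941939 - 1.840886)/(-0.272812 - (-1.872974)) = 1.959168; f(w_4) = 0.011701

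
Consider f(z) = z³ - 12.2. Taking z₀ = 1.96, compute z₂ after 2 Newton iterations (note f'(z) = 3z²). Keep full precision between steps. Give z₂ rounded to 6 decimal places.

z_0 = 1.960000: f = -4.670464, f' = 11.524800 → z_1 = 1.960000 - (-4.670464)/(11.524800) = 2.365253
z_1 = 2.365253: f = 1.032229, f' = 16.783270 → z_2 = 2.365253 - (1.032229)/(16.783270) = 2.303750

2.303750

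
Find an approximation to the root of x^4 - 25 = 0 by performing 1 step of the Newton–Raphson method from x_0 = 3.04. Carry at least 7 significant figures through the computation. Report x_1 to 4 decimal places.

f'(x) = 4x^3
x_0 = 3.040000: f = 60.407171, f' = 112.377856 → x_1 = 3.040000 - (60.407171)/(112.377856) = 2.502464

2.5025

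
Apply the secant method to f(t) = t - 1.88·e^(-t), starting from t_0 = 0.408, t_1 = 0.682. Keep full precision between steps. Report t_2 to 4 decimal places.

Secant update: t_(k+1) = t_k − f(t_k)·(t_k − t_(k-1))/(f(t_k) − f(t_(k-1))).
f(t_0) = -0.842160, f(t_1) = -0.268537
t_2 = 0.682000 - (-0.268537)·(0.682000 - 0.408000)/(-0.268537 - (-0.842160)) = 0.810271; f(t_2) = -0.025836

0.8103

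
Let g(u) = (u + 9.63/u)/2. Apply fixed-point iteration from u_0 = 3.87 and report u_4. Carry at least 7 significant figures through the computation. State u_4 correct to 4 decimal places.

3.1032

u_1 = g(3.870000) = 3.179186
u_2 = g(3.179186) = 3.104132
u_3 = g(3.104132) = 3.103224
u_4 = g(3.103224) = 3.103224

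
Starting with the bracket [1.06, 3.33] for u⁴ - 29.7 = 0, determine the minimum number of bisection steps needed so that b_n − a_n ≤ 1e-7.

Initial width b − a = 3.33 − 1.06 = 2.270000.
After n steps the width is (b−a)/2^n; need (b−a)/2^n ≤ 1e-7.
So n ≥ log₂(2.270000/1e-7) = log₂(22700000.0000) ≈ 24.4362.
Hence n = 25.

25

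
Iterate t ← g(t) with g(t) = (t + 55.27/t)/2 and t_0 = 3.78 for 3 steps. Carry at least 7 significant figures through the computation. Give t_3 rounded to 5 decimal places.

7.43627

t_1 = g(3.780000) = 9.200847
t_2 = g(9.200847) = 7.603951
t_3 = g(7.603951) = 7.436270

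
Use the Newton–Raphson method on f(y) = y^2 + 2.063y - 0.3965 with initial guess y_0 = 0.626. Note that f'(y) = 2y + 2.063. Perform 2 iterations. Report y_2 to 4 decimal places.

Newton update: y ← y − f(y)/f'(y).
y_0 = 0.626000: f = 1.286814, f' = 3.315000 → y_1 = 0.626000 - (1.286814)/(3.315000) = 0.237821
y_1 = 0.237821: f = 0.150683, f' = 2.538642 → y_2 = 0.237821 - (0.150683)/(2.538642) = 0.178465

0.1785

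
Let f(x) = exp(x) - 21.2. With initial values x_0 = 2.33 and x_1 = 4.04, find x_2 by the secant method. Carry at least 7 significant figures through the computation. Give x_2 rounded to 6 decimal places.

2.731232

f(x_0) = -10.922058, f(x_1) = 35.626343
x_2 = 4.040000 - (35.626343)·(4.040000 - 2.330000)/(35.626343 - (-10.922058)) = 2.731232; f(x_2) = -5.848207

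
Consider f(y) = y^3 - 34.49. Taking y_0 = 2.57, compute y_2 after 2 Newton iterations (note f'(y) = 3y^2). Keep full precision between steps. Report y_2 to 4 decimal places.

3.2663

y_0 = 2.570000: f = -17.515407, f' = 19.814700 → y_1 = 2.570000 - (-17.515407)/(19.814700) = 3.453960
y_1 = 3.453960: f = 6.715198, f' = 35.789524 → y_2 = 3.453960 - (6.715198)/(35.789524) = 3.266330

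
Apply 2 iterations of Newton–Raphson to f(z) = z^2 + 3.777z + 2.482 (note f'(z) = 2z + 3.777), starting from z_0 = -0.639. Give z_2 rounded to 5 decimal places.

-0.84700

z_0 = -0.639000: f = 0.476818, f' = 2.499000 → z_1 = -0.639000 - (0.476818)/(2.499000) = -0.829804
z_1 = -0.829804: f = 0.036406, f' = 2.117393 → z_2 = -0.829804 - (0.036406)/(2.117393) = -0.846997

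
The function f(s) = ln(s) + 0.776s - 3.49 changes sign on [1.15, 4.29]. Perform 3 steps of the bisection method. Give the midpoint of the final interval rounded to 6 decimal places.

2.916250

f(1.150000) = -2.457838, f(4.290000) = 1.295327 (opposite signs)
step 1: m = 2.720000, f(m) = -0.378648 < 0 → root in [2.720000, 4.290000]
step 2: m = 3.505000, f(m) = 0.484071 > 0 → root in [2.720000, 3.505000]
step 3: m = 3.112500, f(m) = 0.060726 > 0 → root in [2.720000, 3.112500]
Midpoint of [2.720000, 3.112500] = 2.916250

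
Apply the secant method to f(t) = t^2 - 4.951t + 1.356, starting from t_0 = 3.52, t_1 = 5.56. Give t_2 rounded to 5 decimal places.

f(t_0) = -3.681120, f(t_1) = 4.742040
t_2 = 5.560000 - (4.742040)·(5.560000 - 3.520000)/(4.742040 - (-3.681120)) = 4.411528; f(t_2) = -1.023895

4.41153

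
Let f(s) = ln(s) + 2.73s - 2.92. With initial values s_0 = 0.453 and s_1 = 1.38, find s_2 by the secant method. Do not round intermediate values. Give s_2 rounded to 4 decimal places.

Secant update: s_(k+1) = s_k − f(s_k)·(s_k − s_(k-1))/(f(s_k) − f(s_(k-1))).
f(s_0) = -2.475173, f(s_1) = 1.169483
s_2 = 1.380000 - (1.169483)·(1.380000 - 0.453000)/(1.169483 - (-2.475173)) = 1.082548; f(s_2) = 0.114673

1.0825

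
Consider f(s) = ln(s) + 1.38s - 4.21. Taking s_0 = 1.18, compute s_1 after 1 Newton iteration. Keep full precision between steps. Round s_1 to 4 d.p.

2.2647

Newton update: s ← s − f(s)/f'(s).
f'(s) = 1/s + 1.38
s_0 = 1.180000: f = -2.416086, f' = 2.227458 → s_1 = 1.180000 - (-2.416086)/(2.227458) = 2.264683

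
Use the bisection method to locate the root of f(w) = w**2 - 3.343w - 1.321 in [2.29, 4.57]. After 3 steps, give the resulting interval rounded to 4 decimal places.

[3.4300, 3.7150]

f(2.290000) = -3.732370, f(4.570000) = 4.286390 (opposite signs)
step 1: m = 3.430000, f(m) = -1.022590 < 0 → root in [3.430000, 4.570000]
step 2: m = 4.000000, f(m) = 1.307000 > 0 → root in [3.430000, 4.000000]
step 3: m = 3.715000, f(m) = 0.060980 > 0 → root in [3.430000, 3.715000]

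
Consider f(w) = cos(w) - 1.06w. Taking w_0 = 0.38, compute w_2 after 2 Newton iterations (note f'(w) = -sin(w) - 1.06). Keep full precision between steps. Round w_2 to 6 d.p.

0.713612

Newton update: w ← w − f(w)/f'(w).
w_0 = 0.380000: f = 0.525865, f' = -1.430920 → w_1 = 0.380000 - (0.525865)/(-1.430920) = 0.747501
w_1 = 0.747501: f = -0.058961, f' = -1.739808 → w_2 = 0.747501 - (-0.058961)/(-1.739808) = 0.713612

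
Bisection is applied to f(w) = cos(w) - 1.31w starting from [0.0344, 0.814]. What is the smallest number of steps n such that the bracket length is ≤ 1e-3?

Initial width b − a = 0.814 − 0.0344 = 0.779600.
After n steps the width is (b−a)/2^n; need (b−a)/2^n ≤ 1e-3.
So n ≥ log₂(0.779600/1e-3) = log₂(779.6000) ≈ 9.6066.
Hence n = 10.

10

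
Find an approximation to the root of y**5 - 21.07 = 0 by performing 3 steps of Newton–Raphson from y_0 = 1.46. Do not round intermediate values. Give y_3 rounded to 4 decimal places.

1.8428

Newton update: y ← y − f(y)/f'(y).
f'(y) = 5y**4
y_0 = 1.460000: f = -14.436171, f' = 22.718593 → y_1 = 1.460000 - (-14.436171)/(22.718593) = 2.095434
y_1 = 2.095434: f = 19.328956, f' = 96.397577 → y_2 = 2.095434 - (19.328956)/(96.397577) = 1.894921
y_2 = 1.894921: f = 3.361825, f' = 64.466595 → y_3 = 1.894921 - (3.361825)/(64.466595) = 1.842773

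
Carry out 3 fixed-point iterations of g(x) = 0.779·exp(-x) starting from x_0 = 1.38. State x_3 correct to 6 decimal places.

0.410613

x_1 = g(1.380000) = 0.195980
x_2 = g(0.195980) = 0.640361
x_3 = g(0.640361) = 0.410613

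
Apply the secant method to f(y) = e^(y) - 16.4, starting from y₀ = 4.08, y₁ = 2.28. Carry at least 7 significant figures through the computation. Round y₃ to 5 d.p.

2.87895

Secant update: y_(k+1) = y_k − f(y_k)·(y_k − y_(k-1))/(f(y_k) − f(y_(k-1))).
f(y_0) = 42.745470, f(y_1) = -6.623320
y_2 = 2.280000 - (-6.623320)·(2.280000 - 4.080000)/(-6.623320 - (42.745470)) = 2.521488; f(y_2) = -3.952895
y_3 = 2.521488 - (-3.952895)·(2.521488 - 2.280000)/(-3.952895 - (-6.623320)) = 2.878951; f(y_3) = 1.395590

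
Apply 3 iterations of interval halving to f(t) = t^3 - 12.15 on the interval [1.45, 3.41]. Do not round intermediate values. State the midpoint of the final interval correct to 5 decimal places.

2.30750

f(1.450000) = -9.101375, f(3.410000) = 27.501821 (opposite signs)
step 1: m = 2.430000, f(m) = 2.198907 > 0 → root in [1.450000, 2.430000]
step 2: m = 1.940000, f(m) = -4.848616 < 0 → root in [1.940000, 2.430000]
step 3: m = 2.185000, f(m) = -1.718318 < 0 → root in [2.185000, 2.430000]
Midpoint of [2.185000, 2.430000] = 2.307500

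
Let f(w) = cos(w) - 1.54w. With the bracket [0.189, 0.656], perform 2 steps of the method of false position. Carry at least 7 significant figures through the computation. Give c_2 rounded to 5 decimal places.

0.55250

f(0.189000) = 0.691133, f(0.656000) = -0.217802
step 1: c = 0.544096, f(c) = 0.017688 > 0 → new bracket [0.544096, 0.656000]
step 2: c = 0.552501, f(c) = 0.000363 > 0 → new bracket [0.552501, 0.656000]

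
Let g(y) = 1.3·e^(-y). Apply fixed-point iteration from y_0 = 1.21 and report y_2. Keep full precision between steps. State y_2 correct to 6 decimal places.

0.882239

y_1 = g(1.210000) = 0.387656
y_2 = g(0.387656) = 0.882239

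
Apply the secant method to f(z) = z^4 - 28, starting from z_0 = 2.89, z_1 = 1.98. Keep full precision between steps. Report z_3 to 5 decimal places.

f(z_0) = 41.757574, f(z_1) = -12.630464
z_2 = 1.980000 - (-12.630464)·(1.980000 - 2.890000)/(-12.630464 - (41.757574)) = 2.191328; f(z_2) = -4.941574
z_3 = 2.191328 - (-4.941574)·(2.191328 - 1.980000)/(-4.941574 - (-12.630464)) = 2.327147; f(z_3) = 1.328848

2.32715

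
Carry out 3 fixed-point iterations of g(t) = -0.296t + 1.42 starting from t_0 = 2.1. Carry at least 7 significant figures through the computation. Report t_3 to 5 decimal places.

1.06963

t_1 = g(2.100000) = 0.798400
t_2 = g(0.798400) = 1.183674
t_3 = g(1.183674) = 1.069633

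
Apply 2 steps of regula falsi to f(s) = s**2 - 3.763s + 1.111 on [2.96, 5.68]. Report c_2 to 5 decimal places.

3.34389

f(2.960000) = -1.265880, f(5.680000) = 11.999560
step 1: c = 3.219561, f(c) = -0.638634 < 0 → new bracket [3.219561, 5.680000]
step 2: c = 3.343892, f(c) = -0.290451 < 0 → new bracket [3.343892, 5.680000]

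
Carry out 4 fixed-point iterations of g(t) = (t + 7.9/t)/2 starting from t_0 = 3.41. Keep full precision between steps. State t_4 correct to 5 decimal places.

t_1 = g(3.410000) = 2.863358
t_2 = g(2.863358) = 2.811178
t_3 = g(2.811178) = 2.810694
t_4 = g(2.810694) = 2.810694

2.81069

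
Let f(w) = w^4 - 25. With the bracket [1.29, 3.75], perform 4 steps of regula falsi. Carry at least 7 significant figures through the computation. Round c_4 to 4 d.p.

f(1.290000) = -22.230771, f(3.750000) = 172.753906
step 1: c = 1.570472, f(c) = -18.916962 < 0 → new bracket [1.570472, 3.750000]
step 2: c = 1.785580, f(c) = -14.834761 < 0 → new bracket [1.785580, 3.750000]
step 3: c = 1.940929, f(c) = -10.808155 < 0 → new bracket [1.940929, 3.750000]
step 4: c = 2.047448, f(c) = -7.426788 < 0 → new bracket [2.047448, 3.750000]

2.0474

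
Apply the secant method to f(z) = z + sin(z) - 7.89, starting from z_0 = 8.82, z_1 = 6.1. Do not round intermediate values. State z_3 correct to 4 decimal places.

f(z_0) = 1.498579, f(z_1) = -1.972163
z_2 = 6.100000 - (-1.972163)·(6.100000 - 8.820000)/(-1.972163 - (1.498579)) = 7.645572; f(z_2) = 0.733933
z_3 = 7.645572 - (0.733933)·(7.645572 - 6.100000)/(0.733933 - (-1.972163)) = 7.226390; f(z_3) = 0.145834

7.2264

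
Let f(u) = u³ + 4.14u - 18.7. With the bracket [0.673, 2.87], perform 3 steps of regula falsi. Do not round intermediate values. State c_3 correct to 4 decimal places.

f(0.673000) = -15.608959, f(2.870000) = 16.821703
step 1: c = 1.730422, f(c) = -6.354551 < 0 → new bracket [1.730422, 2.870000]
step 2: c = 2.042875, f(c) = -1.716882 < 0 → new bracket [2.042875, 2.870000]
step 3: c = 2.119476, f(c) = -0.404296 < 0 → new bracket [2.119476, 2.870000]

2.1195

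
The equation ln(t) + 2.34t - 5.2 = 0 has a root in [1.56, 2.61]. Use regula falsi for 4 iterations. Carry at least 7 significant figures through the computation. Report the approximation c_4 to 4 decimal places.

1.9392

f(1.560000) = -1.104914, f(2.610000) = 1.866750
step 1: c = 1.950407, f(c) = 0.031992 > 0 → new bracket [1.560000, 1.950407]
step 2: c = 1.939422, f(c) = 0.000636 > 0 → new bracket [1.560000, 1.939422]
step 3: c = 1.939203, f(c) = 0.000013 > 0 → new bracket [1.560000, 1.939203]
step 4: c = 1.939199, f(c) = 0.000000 > 0 → new bracket [1.560000, 1.939199]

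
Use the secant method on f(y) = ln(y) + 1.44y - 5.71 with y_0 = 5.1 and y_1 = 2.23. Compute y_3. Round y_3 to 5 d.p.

Secant update: y_(k+1) = y_k − f(y_k)·(y_k − y_(k-1))/(f(y_k) − f(y_(k-1))).
f(y_0) = 3.263241, f(y_1) = -1.696798
y_2 = 2.230000 - (-1.696798)·(2.230000 - 5.100000)/(-1.696798 - (3.263241)) = 3.211809; f(y_2) = 0.081839
y_3 = 3.211809 - (0.081839)·(3.211809 - 2.230000)/(0.081839 - (-1.696798)) = 3.166634; f(y_3) = 0.002622

3.16663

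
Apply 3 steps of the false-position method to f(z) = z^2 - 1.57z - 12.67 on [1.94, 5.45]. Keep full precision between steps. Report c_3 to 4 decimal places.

4.4230

f(1.940000) = -11.952200, f(5.450000) = 8.476000
step 1: c = 3.993643, f(c) = -2.990838 < 0 → new bracket [3.993643, 5.450000]
step 2: c = 4.373497, f(c) = -0.408914 < 0 → new bracket [4.373497, 5.450000]
step 3: c = 4.423041, f(c) = -0.050880 < 0 → new bracket [4.423041, 5.450000]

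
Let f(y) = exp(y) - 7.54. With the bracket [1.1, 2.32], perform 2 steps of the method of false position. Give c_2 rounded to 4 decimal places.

False-position update: c = (a·f(b) − b·f(a))/(f(b) − f(a)); replace the endpoint whose sign matches f(c).
f(1.100000) = -4.535834, f(2.320000) = 2.635674
step 1: c = 1.871625, f(c) = -1.041149 < 0 → new bracket [1.871625, 2.320000]
step 2: c = 1.998590, f(c) = -0.161359 < 0 → new bracket [1.998590, 2.320000]

1.9986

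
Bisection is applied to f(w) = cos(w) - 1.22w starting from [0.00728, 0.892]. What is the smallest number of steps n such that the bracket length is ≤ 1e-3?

10

Initial width b − a = 0.892 − 0.00728 = 0.884720.
After n steps the width is (b−a)/2^n; need (b−a)/2^n ≤ 1e-3.
So n ≥ log₂(0.884720/1e-3) = log₂(884.7200) ≈ 9.7891.
Hence n = 10.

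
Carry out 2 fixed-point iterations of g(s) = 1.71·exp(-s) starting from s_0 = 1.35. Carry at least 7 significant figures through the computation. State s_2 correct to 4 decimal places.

1.0977

s_1 = g(1.350000) = 0.443301
s_2 = g(0.443301) = 1.097673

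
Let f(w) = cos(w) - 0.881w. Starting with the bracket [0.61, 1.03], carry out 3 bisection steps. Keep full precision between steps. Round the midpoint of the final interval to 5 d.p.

f(0.610000) = 0.282238, f(1.030000) = -0.392611 (opposite signs)
step 1: m = 0.820000, f(m) = -0.040199 < 0 → root in [0.610000, 0.820000]
step 2: m = 0.715000, f(m) = 0.125178 > 0 → root in [0.715000, 0.820000]
step 3: m = 0.767500, f(m) = 0.043481 > 0 → root in [0.767500, 0.820000]
Midpoint of [0.767500, 0.820000] = 0.793750

0.79375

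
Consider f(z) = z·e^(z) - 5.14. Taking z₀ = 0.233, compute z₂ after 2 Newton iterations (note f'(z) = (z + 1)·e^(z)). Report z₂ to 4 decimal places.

2.6180

z_0 = 0.233000: f = -4.845865, f' = 1.556516 → z_1 = 0.233000 - (-4.845865)/(1.556516) = 3.346276
z_1 = 3.346276: f = 89.883492, f' = 123.420281 → z_2 = 3.346276 - (89.883492)/(123.420281) = 2.618004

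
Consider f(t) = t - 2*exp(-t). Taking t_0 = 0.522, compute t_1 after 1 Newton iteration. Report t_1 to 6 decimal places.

f'(t) = 1 + 2*exp(-t)
t_0 = 0.522000: f = -0.664665, f' = 2.186665 → t_1 = 0.522000 - (-0.664665)/(2.186665) = 0.825963

0.825963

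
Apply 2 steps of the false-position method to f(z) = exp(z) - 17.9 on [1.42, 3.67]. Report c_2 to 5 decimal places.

False-position update: c = (a·f(b) − b·f(a))/(f(b) − f(a)); replace the endpoint whose sign matches f(c).
f(1.420000) = -13.762880, f(3.670000) = 21.351906
step 1: c = 2.301864, f(c) = -7.907204 < 0 → new bracket [2.301864, 3.670000]
step 2: c = 2.671600, f(c) = -3.436912 < 0 → new bracket [2.671600, 3.670000]

2.67160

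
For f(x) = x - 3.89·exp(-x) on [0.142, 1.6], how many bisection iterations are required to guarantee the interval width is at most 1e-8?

28

Initial width b − a = 1.6 − 0.142 = 1.458000.
After n steps the width is (b−a)/2^n; need (b−a)/2^n ≤ 1e-8.
So n ≥ log₂(1.458000/1e-8) = log₂(145800000.0000) ≈ 27.1194.
Hence n = 28.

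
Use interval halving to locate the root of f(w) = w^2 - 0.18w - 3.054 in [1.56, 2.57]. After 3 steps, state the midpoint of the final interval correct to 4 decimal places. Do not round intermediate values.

f(1.560000) = -0.901200, f(2.570000) = 3.088300 (opposite signs)
step 1: m = 2.065000, f(m) = 0.838525 > 0 → root in [1.560000, 2.065000]
step 2: m = 1.812500, f(m) = -0.095094 < 0 → root in [1.812500, 2.065000]
step 3: m = 1.938750, f(m) = 0.355777 > 0 → root in [1.812500, 1.938750]
Midpoint of [1.812500, 1.938750] = 1.875625

1.8756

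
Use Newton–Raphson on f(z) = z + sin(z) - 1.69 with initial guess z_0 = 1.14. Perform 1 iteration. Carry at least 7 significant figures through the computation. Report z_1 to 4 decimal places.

0.8870

Newton update: z ← z − f(z)/f'(z).
f'(z) = 1 + cos(z)
z_0 = 1.140000: f = 0.358633, f' = 1.417595 → z_1 = 1.140000 - (0.358633)/(1.417595) = 0.887013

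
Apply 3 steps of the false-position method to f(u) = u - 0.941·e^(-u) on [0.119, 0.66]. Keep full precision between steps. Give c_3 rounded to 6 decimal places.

0.545466

f(0.119000) = -0.716427, f(0.660000) = 0.173643
step 1: c = 0.554457, f(c) = 0.013961 > 0 → new bracket [0.119000, 0.554457]
step 2: c = 0.546133, f(c) = 0.001120 > 0 → new bracket [0.119000, 0.546133]
step 3: c = 0.545466, f(c) = 0.000090 > 0 → new bracket [0.119000, 0.545466]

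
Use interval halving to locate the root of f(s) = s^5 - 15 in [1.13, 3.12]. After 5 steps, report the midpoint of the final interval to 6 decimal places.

1.720781

f(1.130000) = -13.157565, f(3.120000) = 280.646655 (opposite signs)
step 1: m = 2.125000, f(m) = 28.330597 > 0 → root in [1.130000, 2.125000]
step 2: m = 1.627500, f(m) = -3.581607 < 0 → root in [1.627500, 2.125000]
step 3: m = 1.876250, f(m) = 8.251637 > 0 → root in [1.627500, 1.876250]
step 4: m = 1.751875, f(m) = 1.501202 > 0 → root in [1.627500, 1.751875]
step 5: m = 1.689688, f(m) = -1.226892 < 0 → root in [1.689688, 1.751875]
Midpoint of [1.689688, 1.751875] = 1.720781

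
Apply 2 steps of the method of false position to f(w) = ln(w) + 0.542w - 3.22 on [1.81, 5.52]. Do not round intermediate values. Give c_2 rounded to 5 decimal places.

f(1.810000) = -1.645653, f(5.520000) = 1.480218
step 1: c = 3.763175, f(c) = 0.144904 > 0 → new bracket [1.810000, 3.763175]
step 2: c = 3.605111, f(c) = 0.016323 > 0 → new bracket [1.810000, 3.605111]

3.60511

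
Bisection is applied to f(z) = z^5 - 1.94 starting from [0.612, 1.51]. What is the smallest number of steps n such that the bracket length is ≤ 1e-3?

10

Initial width b − a = 1.51 − 0.612 = 0.898000.
After n steps the width is (b−a)/2^n; need (b−a)/2^n ≤ 1e-3.
So n ≥ log₂(0.898000/1e-3) = log₂(898.0000) ≈ 9.8106.
Hence n = 10.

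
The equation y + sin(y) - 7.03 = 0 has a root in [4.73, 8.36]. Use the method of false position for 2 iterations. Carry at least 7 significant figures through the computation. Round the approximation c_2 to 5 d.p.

6.64012

f(4.730000) = -3.299845, f(8.360000) = 2.204681
step 1: c = 6.906107, f(c) = 0.459517 > 0 → new bracket [4.730000, 6.906107]
step 2: c = 6.640115, f(c) = -0.040485 < 0 → new bracket [6.640115, 6.906107]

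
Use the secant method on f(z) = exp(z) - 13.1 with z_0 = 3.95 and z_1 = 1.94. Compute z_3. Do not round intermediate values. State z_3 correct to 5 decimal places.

2.70695

f(z_0) = 38.835367, f(z_1) = -6.141249
z_2 = 1.940000 - (-6.141249)·(1.940000 - 3.950000)/(-6.141249 - (38.835367)) = 2.214452; f(z_2) = -3.943612
z_3 = 2.214452 - (-3.943612)·(2.214452 - 1.940000)/(-3.943612 - (-6.141249)) = 2.706950; f(z_3) = 1.883499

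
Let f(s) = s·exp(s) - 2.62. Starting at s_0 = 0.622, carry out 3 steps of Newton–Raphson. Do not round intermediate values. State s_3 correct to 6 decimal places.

f'(s) = (s + 1)·exp(s)
s_0 = 0.622000: f = -1.461432, f' = 3.021218 → s_1 = 0.622000 - (-1.461432)/(3.021218) = 1.105723
s_1 = 1.105723: f = 0.720839, f' = 6.362247 → s_2 = 1.105723 - (0.720839)/(6.362247) = 0.992423
s_2 = 0.992423: f = 0.057324, f' = 5.375088 → s_3 = 0.992423 - (0.057324)/(5.375088) = 0.981759

0.981759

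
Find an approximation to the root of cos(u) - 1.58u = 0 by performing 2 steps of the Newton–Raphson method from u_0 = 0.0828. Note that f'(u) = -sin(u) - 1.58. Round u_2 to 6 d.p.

Newton update: u ← u − f(u)/f'(u).
u_0 = 0.082800: f = 0.865750, f' = -1.662705 → u_1 = 0.082800 - (0.865750)/(-1.662705) = 0.603488
u_1 = 0.603488: f = -0.130149, f' = -2.147517 → u_2 = 0.603488 - (-0.130149)/(-2.147517) = 0.542883

0.542883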